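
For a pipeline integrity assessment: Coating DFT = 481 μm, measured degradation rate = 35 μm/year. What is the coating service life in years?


Service life = thickness / degradation rate
Life = 481 / 35 = 13.7 years

13.7 years


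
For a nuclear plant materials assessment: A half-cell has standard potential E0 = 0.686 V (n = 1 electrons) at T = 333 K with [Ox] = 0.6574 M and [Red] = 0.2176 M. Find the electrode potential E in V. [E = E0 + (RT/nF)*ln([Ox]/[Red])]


Apply the Nernst equation: E = E0 + (RT/nF)*ln([Ox]/[Red])
Step 1: RT/nF = 8.314*333/(1*96485) = 0.02869422 V
Step 2: [Ox]/[Red] = 0.6574/0.2176 = 3.02114
Step 3: ln(3.02114) = 1.105634
Step 4: correction = 0.02869422 * 1.105634 = 0.0317 V
E = 0.686 + 0.0317 = 0.7177 V

0.7177 V


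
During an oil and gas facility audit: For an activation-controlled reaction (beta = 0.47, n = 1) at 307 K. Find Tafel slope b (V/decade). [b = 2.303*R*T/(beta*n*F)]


Apply the Tafel slope relation: b = 2.303*R*T/(beta*n*F)
Numerator: 2.303 * 8.314 * 307 = 5878.17
Denominator: 0.47 * 1 * 96485 = 45347.95
b = 5878.17 / 45347.95 = 0.13 V/decade

0.13 V/decade


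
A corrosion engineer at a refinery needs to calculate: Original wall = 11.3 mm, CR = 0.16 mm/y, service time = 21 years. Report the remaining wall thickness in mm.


Remaining wall = original − CR × time
t = 11.3 − 0.16*21 = 11.3 − 3.36 = 7.94 mm

7.94 mm


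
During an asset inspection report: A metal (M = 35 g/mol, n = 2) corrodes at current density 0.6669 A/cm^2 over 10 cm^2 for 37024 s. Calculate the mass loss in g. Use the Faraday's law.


Apply Faraday's law: m = i*A*t*M / (n*F)
Total charge passed Q = i*A*t = 0.6669*10*37024 = 246913.056 C
m = Q*M/(n*F) = 246913.056*35/(2*96485) = 44.784 g

44.784 g


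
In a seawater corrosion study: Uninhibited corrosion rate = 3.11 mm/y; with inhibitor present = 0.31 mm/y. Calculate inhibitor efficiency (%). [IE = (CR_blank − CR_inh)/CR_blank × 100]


Apply the inhibitor-efficiency definition: IE = (CR_blank − CR_inh)/CR_blank × 100
IE = (3.11 − 0.31) / 3.11 × 100
IE = 2.8 / 3.11 × 100 = 90.0 %

90.0 %


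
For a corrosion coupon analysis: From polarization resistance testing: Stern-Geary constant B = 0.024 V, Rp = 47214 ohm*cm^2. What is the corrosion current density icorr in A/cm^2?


Apply the Stern-Geary relation: icorr = B / Rp
icorr = 0.024 / 47214 = 5.083×10^-7 A/cm^2

5.083×10^-7 A/cm^2


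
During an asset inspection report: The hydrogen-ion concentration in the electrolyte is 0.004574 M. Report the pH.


pH = −log10[H+]
pH = −log10(0.004574) = 2.34

2.34


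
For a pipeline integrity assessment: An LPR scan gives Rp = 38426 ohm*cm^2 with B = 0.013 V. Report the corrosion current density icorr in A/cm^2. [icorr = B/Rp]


Apply the Stern-Geary relation: icorr = B / Rp
icorr = 0.013 / 38426 = 3.383×10^-7 A/cm^2

3.383×10^-7 A/cm^2


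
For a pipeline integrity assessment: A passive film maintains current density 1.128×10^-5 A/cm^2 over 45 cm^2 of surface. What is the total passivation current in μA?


I = i_pass * A, then convert A → μA (×10^6)
I = 1.128×10^-5 * 45 * 10^6 = 507.6 μA

507.6 μA


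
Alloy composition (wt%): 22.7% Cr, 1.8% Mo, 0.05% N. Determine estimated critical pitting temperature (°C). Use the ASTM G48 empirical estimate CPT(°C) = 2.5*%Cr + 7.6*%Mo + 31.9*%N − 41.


Apply the ASTM G48 empirical CPT estimate: CPT(°C) = 2.5*%Cr + 7.6*%Mo + 31.9*%N − 41
2.5*22.7 = 56.75; 7.6*1.8 = 13.68; 31.9*0.05 = 1.595
CPT = 56.75 + 13.68 + 1.595 − 41 = 31.025 °C
Rounded to 0.1 °C: CPT ≈ 31.0 °C

31.0 °C


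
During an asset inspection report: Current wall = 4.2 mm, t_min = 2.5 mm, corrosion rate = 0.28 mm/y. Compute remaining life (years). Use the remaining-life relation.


Apply the remaining-life relation: RL = (t_current − t_min) / CR
RL = (4.2 − 2.5) / 0.28 = 1.7 / 0.28 = 6.1 years

6.1 years


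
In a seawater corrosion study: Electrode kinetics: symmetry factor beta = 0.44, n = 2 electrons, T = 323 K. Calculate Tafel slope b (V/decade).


Apply the Tafel slope relation: b = 2.303*R*T/(beta*n*F)
Numerator: 2.303 * 8.314 * 323 = 6184.53
Denominator: 0.44 * 2 * 96485 = 84906.8
b = 6184.53 / 84906.8 = 0.0728 V/decade

0.0728 V/decade


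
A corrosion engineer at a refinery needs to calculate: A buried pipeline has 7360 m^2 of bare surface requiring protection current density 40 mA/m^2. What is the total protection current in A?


I = area * current density, then convert mA → A (÷1000)
I = 7360 * 40 / 1000 = 294.4 A

294.4 A


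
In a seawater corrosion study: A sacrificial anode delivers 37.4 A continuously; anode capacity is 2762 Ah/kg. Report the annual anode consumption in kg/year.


Annual consumption = current * hours per year / capacity
Rate = 37.4 * 8760 / 2762 = 118.6 kg/year

118.6 kg/year


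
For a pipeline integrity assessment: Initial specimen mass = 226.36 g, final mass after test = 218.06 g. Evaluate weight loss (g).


Weight loss = initial − final
WL = 226.36 − 218.06 = 8.3 g

8.3 g


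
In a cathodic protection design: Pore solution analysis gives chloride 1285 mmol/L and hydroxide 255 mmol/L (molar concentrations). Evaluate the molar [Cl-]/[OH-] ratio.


Threshold parameter = [Cl-] / [OH-] (molar basis; both in mmol/L, so units cancel)
Ratio = 1285 / 255 = 5.04

5.04


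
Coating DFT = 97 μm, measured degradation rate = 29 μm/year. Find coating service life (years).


Service life = thickness / degradation rate
Life = 97 / 29 = 3.3 years

3.3 years


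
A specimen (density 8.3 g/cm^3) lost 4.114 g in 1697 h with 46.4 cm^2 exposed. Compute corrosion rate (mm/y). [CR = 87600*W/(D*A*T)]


Apply the mm/y weight-loss relation: CR = 87600 * W / (D * A * T)
Numerator: 87600 * 4.114 = 360386.4
Denominator: 8.3 * 46.4 * 1697 = 653548.64
CR = 360386.4 / 653548.64 = 0.55143 mm/y

0.55143 mm/y


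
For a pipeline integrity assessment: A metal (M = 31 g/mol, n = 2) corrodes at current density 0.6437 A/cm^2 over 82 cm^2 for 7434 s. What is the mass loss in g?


Apply Faraday's law: m = i*A*t*M / (n*F)
Total charge passed Q = i*A*t = 0.6437*82*7434 = 392391.7956 C
m = Q*M/(n*F) = 392391.7956*31/(2*96485) = 63.0365 g

63.0365 g


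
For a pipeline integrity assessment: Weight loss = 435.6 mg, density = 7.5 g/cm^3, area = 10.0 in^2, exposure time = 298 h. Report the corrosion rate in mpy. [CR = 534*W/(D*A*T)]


Apply the mpy weight-loss relation: CR = 534 * W / (D * A * T)
Numerator: 534 * 435.6 = 232610.4
Denominator: 7.5 * 10.0 * 298 = 22350.0
CR = 232610.4 / 22350.0 = 10.4076 mpy

10.4076 mpy


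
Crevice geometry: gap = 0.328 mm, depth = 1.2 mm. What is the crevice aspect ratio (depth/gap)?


Aspect ratio = depth / gap
Ratio = 1.2 / 0.328 = 3.7

3.7


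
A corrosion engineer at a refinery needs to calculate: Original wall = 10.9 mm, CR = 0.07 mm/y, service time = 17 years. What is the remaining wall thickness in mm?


Remaining wall = original − CR × time
t = 10.9 − 0.07*17 = 10.9 − 1.19 = 9.71 mm

9.71 mm


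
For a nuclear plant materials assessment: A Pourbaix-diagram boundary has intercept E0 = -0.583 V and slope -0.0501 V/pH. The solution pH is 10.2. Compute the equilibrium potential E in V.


Apply the Pourbaix line equation: E = E0 + slope*pH
E = -0.583 + (-0.0501)*10.2 = -0.583 + (-0.51102) = -1.09402 V
Rounded to 4 decimal places: E = -1.0940 V

-1.0940 V


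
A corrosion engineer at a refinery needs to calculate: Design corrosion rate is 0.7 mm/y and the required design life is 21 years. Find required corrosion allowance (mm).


Corrosion allowance = CR × design life
CA = 0.7 * 21 = 14.7 mm

14.7 mm


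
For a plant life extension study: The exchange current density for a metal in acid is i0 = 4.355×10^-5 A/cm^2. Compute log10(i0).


i0 = 4.355×10^-5 A/cm^2
log10(i0) = -4.361

-4.361


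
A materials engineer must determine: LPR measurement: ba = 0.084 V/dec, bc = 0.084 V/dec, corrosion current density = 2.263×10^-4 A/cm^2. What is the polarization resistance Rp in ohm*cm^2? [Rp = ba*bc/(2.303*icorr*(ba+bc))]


Apply the Stern-Geary equation: Rp = ba*bc / (2.303*icorr*(ba+bc))
ba*bc = 0.084*0.084 = 0.007056
ba+bc = 0.168; 2.303*icorr*(ba+bc) = 2.303*2.263×10^-4*0.168 = 8.7556375×10^-5
Rp = 0.007056 / 8.7556375×10^-5 = 80.6 ohm*cm^2

80.6 ohm*cm^2


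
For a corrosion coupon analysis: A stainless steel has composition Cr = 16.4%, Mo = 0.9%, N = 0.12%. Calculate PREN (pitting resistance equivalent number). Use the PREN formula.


Apply the PREN formula: PREN = Cr + 3.3*Mo + 16*N
PREN = 16.4 + 3.3*0.9 + 16*0.12
PREN = 16.4 + 2.97 + 1.92 = 21.29

21.29


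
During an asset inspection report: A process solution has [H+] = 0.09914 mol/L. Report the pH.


pH = −log10[H+]
pH = −log10(0.09914) = 1.0

1.0


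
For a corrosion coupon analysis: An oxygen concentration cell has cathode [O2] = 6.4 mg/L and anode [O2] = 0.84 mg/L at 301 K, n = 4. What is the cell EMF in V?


Apply the Nernst concentration-cell relation: E = (RT/nF)*ln(C_cathode/C_anode)
RT/nF = 8.314*301/(4*96485) = 0.0064842 V
ln(6.4/0.84) = 2.03065
E = 0.0064842 * 2.03065 = 0.01317 V

0.01317 V


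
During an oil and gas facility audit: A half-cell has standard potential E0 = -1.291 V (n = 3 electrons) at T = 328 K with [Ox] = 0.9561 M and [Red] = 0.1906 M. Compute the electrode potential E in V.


Apply the Nernst equation: E = E0 + (RT/nF)*ln([Ox]/[Red])
Step 1: RT/nF = 8.314*328/(3*96485) = 0.00942113 V
Step 2: [Ox]/[Red] = 0.9561/0.1906 = 5.016264
Step 3: ln(5.016264) = 1.612685
Step 4: correction = 0.00942113 * 1.612685 = 0.0152 V
E = -1.291 + 0.0152 = -1.2758 V

-1.2758 V


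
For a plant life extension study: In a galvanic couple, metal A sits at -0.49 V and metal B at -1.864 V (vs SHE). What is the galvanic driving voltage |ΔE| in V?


Driving voltage is the absolute potential difference.
|ΔE| = |-0.49 − (-1.864)| = 1.374 V

1.374 V


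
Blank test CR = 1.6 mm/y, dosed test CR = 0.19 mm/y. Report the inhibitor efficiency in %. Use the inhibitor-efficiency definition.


Apply the inhibitor-efficiency definition: IE = (CR_blank − CR_inh)/CR_blank × 100
IE = (1.6 − 0.19) / 1.6 × 100
IE = 1.41 / 1.6 × 100 = 88.1 %

88.1 %


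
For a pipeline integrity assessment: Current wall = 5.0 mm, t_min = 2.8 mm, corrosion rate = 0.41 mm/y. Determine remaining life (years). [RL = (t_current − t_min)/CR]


Apply the remaining-life relation: RL = (t_current − t_min) / CR
RL = (5.0 − 2.8) / 0.41 = 2.2 / 0.41 = 5.4 years

5.4 years


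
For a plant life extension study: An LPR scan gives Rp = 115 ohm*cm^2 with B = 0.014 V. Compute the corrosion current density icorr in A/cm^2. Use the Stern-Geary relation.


Apply the Stern-Geary relation: icorr = B / Rp
icorr = 0.014 / 115 = 1.217×10^-4 A/cm^2

1.217×10^-4 A/cm^2


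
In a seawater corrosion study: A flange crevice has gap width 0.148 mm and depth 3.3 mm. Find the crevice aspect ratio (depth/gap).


Aspect ratio = depth / gap
Ratio = 3.3 / 0.148 = 22.3

22.3


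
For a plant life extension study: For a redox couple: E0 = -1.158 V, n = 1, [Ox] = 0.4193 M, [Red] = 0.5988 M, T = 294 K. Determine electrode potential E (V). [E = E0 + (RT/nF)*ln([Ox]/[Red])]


Apply the Nernst equation: E = E0 + (RT/nF)*ln([Ox]/[Red])
Step 1: RT/nF = 8.314*294/(1*96485) = 0.02533364 V
Step 2: [Ox]/[Red] = 0.4193/0.5988 = 0.700234
Step 3: ln(0.700234) = -0.356341
Step 4: correction = 0.02533364 * -0.356341 = -0.009 V
E = -1.158 + -0.009 = -1.167 V

-1.167 V


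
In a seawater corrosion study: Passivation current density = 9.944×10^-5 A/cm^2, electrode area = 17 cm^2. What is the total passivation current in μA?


I = i_pass * A, then convert A → μA (×10^6)
I = 9.944×10^-5 * 17 * 10^6 = 1690.48 μA

1690.48 μA


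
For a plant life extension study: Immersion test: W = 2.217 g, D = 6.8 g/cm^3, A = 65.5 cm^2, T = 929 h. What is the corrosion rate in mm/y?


Apply the mm/y weight-loss relation: CR = 87600 * W / (D * A * T)
Numerator: 87600 * 2.217 = 194209.2
Denominator: 6.8 * 65.5 * 929 = 413776.6
CR = 194209.2 / 413776.6 = 0.46936 mm/y

0.46936 mm/y


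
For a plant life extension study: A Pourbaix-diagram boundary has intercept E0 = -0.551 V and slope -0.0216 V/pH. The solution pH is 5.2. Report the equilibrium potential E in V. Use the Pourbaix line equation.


Apply the Pourbaix line equation: E = E0 + slope*pH
E = -0.551 + (-0.0216)*5.2 = -0.551 + (-0.11232) = -0.66332 V
Rounded to 4 decimal places: E = -0.6633 V

-0.6633 V


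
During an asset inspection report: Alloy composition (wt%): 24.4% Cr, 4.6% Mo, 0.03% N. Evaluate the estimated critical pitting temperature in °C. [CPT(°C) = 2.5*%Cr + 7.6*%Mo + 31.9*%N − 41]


Apply the ASTM G48 empirical CPT estimate: CPT(°C) = 2.5*%Cr + 7.6*%Mo + 31.9*%N − 41
2.5*24.4 = 61; 7.6*4.6 = 34.96; 31.9*0.03 = 0.957
CPT = 61 + 34.96 + 0.957 − 41 = 55.917 °C
Rounded to 0.1 °C: CPT ≈ 55.9 °C

55.9 °C


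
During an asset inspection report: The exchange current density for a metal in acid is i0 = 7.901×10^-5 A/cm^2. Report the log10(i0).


i0 = 7.901×10^-5 A/cm^2
log10(i0) = -4.102

-4.102


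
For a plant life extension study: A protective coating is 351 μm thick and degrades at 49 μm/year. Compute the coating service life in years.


Service life = thickness / degradation rate
Life = 351 / 49 = 7.2 years

7.2 years


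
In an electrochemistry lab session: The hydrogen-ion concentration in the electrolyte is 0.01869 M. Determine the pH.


pH = −log10[H+]
pH = −log10(0.01869) = 1.73

1.73


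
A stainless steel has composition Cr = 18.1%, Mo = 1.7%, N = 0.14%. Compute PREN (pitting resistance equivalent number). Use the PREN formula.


Apply the PREN formula: PREN = Cr + 3.3*Mo + 16*N
PREN = 18.1 + 3.3*1.7 + 16*0.14
PREN = 18.1 + 5.61 + 2.24 = 25.95

25.95


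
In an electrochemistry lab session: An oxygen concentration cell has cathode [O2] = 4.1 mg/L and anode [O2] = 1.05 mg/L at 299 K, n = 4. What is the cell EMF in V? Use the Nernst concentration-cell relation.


Apply the Nernst concentration-cell relation: E = (RT/nF)*ln(C_cathode/C_anode)
RT/nF = 8.314*299/(4*96485) = 0.00644112 V
ln(4.1/1.05) = 1.3622
E = 0.00644112 * 1.3622 = 0.00877 V

0.00877 V


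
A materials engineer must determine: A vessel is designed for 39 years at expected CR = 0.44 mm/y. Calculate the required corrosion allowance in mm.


Corrosion allowance = CR × design life
CA = 0.44 * 39 = 17.16 mm

17.16 mm


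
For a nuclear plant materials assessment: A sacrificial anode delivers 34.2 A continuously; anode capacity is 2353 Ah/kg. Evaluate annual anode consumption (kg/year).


Annual consumption = current * hours per year / capacity
Rate = 34.2 * 8760 / 2353 = 127.3 kg/year

127.3 kg/year


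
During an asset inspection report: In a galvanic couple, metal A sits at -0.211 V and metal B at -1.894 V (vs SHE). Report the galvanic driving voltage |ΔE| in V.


Driving voltage is the absolute potential difference.
|ΔE| = |-0.211 − (-1.894)| = 1.683 V

1.683 V


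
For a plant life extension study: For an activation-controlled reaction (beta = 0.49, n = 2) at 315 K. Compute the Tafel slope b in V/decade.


Apply the Tafel slope relation: b = 2.303*R*T/(beta*n*F)
Numerator: 2.303 * 8.314 * 315 = 6031.35
Denominator: 0.49 * 2 * 96485 = 94555.3
b = 6031.35 / 94555.3 = 0.0638 V/decade

0.0638 V/decade


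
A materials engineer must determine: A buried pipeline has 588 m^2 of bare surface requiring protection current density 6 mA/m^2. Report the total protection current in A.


I = area * current density, then convert mA → A (÷1000)
I = 588 * 6 / 1000 = 3.53 A

3.53 A


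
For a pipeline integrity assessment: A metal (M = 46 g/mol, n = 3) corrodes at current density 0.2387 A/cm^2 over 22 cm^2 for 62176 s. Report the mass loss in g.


Apply Faraday's law: m = i*A*t*M / (n*F)
Total charge passed Q = i*A*t = 0.2387*22*62176 = 326511.0464 C
m = Q*M/(n*F) = 326511.0464*46/(3*96485) = 51.889 g

51.889 g


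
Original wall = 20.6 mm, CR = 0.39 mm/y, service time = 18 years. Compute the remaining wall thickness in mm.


Remaining wall = original − CR × time
t = 20.6 − 0.39*18 = 20.6 − 7.02 = 13.58 mm

13.58 mm


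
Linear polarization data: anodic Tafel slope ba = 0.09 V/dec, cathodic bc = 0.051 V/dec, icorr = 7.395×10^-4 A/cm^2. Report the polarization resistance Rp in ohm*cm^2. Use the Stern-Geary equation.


Apply the Stern-Geary equation: Rp = ba*bc / (2.303*icorr*(ba+bc))
ba*bc = 0.09*0.051 = 0.00459
ba+bc = 0.141; 2.303*icorr*(ba+bc) = 2.303*7.395×10^-4*0.141 = 2.4013266×10^-4
Rp = 0.00459 / 2.4013266×10^-4 = 19.1 ohm*cm^2

19.1 ohm*cm^2


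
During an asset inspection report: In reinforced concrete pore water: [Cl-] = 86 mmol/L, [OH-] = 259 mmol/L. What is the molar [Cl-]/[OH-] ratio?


Threshold parameter = [Cl-] / [OH-] (molar basis; both in mmol/L, so units cancel)
Ratio = 86 / 259 = 0.33

0.33


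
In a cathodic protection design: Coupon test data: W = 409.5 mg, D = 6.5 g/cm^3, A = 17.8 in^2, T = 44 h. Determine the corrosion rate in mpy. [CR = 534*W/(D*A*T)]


Apply the mpy weight-loss relation: CR = 534 * W / (D * A * T)
Numerator: 534 * 409.5 = 218673.0
Denominator: 6.5 * 17.8 * 44 = 5090.8
CR = 218673.0 / 5090.8 = 42.9545 mpy

42.9545 mpy


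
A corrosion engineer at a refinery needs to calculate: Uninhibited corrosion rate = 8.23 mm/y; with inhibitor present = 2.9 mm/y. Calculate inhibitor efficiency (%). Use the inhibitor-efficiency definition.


Apply the inhibitor-efficiency definition: IE = (CR_blank − CR_inh)/CR_blank × 100
IE = (8.23 − 2.9) / 8.23 × 100
IE = 5.33 / 8.23 × 100 = 64.8 %

64.8 %


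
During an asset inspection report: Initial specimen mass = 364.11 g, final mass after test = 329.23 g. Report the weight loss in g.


Weight loss = initial − final
WL = 364.11 − 329.23 = 34.88 g

34.88 g


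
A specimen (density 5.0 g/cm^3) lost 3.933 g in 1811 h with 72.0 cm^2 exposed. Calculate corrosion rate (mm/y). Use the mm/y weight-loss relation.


Apply the mm/y weight-loss relation: CR = 87600 * W / (D * A * T)
Numerator: 87600 * 3.933 = 344530.8
Denominator: 5.0 * 72.0 * 1811 = 651960.0
CR = 344530.8 / 651960.0 = 0.5285 mm/y

0.5285 mm/y


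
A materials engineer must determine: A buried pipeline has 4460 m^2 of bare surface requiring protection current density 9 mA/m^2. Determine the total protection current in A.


I = area * current density, then convert mA → A (÷1000)
I = 4460 * 9 / 1000 = 40.14 A

40.14 A


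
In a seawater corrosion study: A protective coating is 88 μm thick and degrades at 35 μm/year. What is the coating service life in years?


Service life = thickness / degradation rate
Life = 88 / 35 = 2.5 years

2.5 years


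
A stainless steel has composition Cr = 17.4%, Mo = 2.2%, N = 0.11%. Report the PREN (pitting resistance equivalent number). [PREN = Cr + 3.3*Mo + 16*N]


Apply the PREN formula: PREN = Cr + 3.3*Mo + 16*N
PREN = 17.4 + 3.3*2.2 + 16*0.11
PREN = 17.4 + 7.26 + 1.76 = 26.42

26.42


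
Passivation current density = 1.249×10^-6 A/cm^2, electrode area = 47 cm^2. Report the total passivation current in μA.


I = i_pass * A, then convert A → μA (×10^6)
I = 1.249×10^-6 * 47 * 10^6 = 58.7 μA

58.7 μA


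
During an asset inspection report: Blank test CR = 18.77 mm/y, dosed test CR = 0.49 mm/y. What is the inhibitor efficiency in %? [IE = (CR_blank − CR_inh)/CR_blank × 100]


Apply the inhibitor-efficiency definition: IE = (CR_blank − CR_inh)/CR_blank × 100
IE = (18.77 − 0.49) / 18.77 × 100
IE = 18.28 / 18.77 × 100 = 97.4 %

97.4 %


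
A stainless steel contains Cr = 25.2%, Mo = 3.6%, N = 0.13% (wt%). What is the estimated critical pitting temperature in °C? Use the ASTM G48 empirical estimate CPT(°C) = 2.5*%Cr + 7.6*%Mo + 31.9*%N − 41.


Apply the ASTM G48 empirical CPT estimate: CPT(°C) = 2.5*%Cr + 7.6*%Mo + 31.9*%N − 41
2.5*25.2 = 63; 7.6*3.6 = 27.36; 31.9*0.13 = 4.147
CPT = 63 + 27.36 + 4.147 − 41 = 53.507 °C
Rounded to 0.1 °C: CPT ≈ 53.5 °C

53.5 °C


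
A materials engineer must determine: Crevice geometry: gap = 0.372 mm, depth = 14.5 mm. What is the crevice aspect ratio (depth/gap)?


Aspect ratio = depth / gap
Ratio = 14.5 / 0.372 = 39.0

39.0


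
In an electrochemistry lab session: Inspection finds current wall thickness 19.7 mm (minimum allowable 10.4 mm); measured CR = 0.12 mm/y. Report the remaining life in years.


Apply the remaining-life relation: RL = (t_current − t_min) / CR
RL = (19.7 − 10.4) / 0.12 = 9.3 / 0.12 = 77.5 years

77.5 years


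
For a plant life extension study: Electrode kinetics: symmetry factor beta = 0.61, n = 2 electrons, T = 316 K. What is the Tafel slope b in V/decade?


Apply the Tafel slope relation: b = 2.303*R*T/(beta*n*F)
Numerator: 2.303 * 8.314 * 316 = 6050.5
Denominator: 0.61 * 2 * 96485 = 117711.7
b = 6050.5 / 117711.7 = 0.051 V/decade

0.051 V/decade


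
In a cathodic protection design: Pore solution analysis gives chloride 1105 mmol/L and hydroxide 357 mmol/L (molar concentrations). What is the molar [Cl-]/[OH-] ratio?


Threshold parameter = [Cl-] / [OH-] (molar basis; both in mmol/L, so units cancel)
Ratio = 1105 / 357 = 3.1

3.1


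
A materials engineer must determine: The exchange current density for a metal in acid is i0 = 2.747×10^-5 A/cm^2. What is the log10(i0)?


i0 = 2.747×10^-5 A/cm^2
log10(i0) = -4.561

-4.561


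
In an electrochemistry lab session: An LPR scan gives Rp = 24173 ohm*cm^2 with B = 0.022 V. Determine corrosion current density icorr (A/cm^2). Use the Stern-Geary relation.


Apply the Stern-Geary relation: icorr = B / Rp
icorr = 0.022 / 24173 = 9.101×10^-7 A/cm^2

9.101×10^-7 A/cm^2


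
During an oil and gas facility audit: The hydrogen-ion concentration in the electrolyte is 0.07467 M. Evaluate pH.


pH = −log10[H+]
pH = −log10(0.07467) = 1.13

1.13


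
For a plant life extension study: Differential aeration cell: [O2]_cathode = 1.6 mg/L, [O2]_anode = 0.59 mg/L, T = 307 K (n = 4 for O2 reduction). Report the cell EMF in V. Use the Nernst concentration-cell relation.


Apply the Nernst concentration-cell relation: E = (RT/nF)*ln(C_cathode/C_anode)
RT/nF = 8.314*307/(4*96485) = 0.00661346 V
ln(1.6/0.59) = 0.99764
E = 0.00661346 * 0.99764 = 0.0066 V

0.0066 V


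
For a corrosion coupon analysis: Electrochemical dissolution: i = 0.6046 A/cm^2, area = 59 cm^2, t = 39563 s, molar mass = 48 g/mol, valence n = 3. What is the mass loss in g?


Apply Faraday's law: m = i*A*t*M / (n*F)
Total charge passed Q = i*A*t = 0.6046*59*39563 = 1411267.5982 C
m = Q*M/(n*F) = 1411267.5982*48/(3*96485) = 234.02893 g

234.02893 g


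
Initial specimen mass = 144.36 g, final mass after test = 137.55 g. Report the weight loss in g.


Weight loss = initial − final
WL = 144.36 − 137.55 = 6.81 g

6.81 g


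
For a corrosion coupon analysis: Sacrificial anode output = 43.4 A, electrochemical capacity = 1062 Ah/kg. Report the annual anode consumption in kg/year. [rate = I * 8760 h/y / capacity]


Annual consumption = current * hours per year / capacity
Rate = 43.4 * 8760 / 1062 = 358.0 kg/year

358.0 kg/year


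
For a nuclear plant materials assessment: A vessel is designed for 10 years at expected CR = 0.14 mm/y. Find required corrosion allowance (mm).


Corrosion allowance = CR × design life
CA = 0.14 * 10 = 1.4 mm

1.4 mm


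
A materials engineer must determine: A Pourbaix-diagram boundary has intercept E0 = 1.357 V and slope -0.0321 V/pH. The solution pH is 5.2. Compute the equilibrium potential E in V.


Apply the Pourbaix line equation: E = E0 + slope*pH
E = 1.357 + (-0.0321)*5.2 = 1.357 + (-0.16692) = 1.19008 V
Rounded to 3 decimal places: E = 1.190 V

1.190 V


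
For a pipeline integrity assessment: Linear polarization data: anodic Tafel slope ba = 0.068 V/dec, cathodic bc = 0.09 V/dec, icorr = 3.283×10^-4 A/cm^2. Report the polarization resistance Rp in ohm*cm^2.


Apply the Stern-Geary equation: Rp = ba*bc / (2.303*icorr*(ba+bc))
ba*bc = 0.068*0.09 = 0.00612
ba+bc = 0.158; 2.303*icorr*(ba+bc) = 2.303*3.283×10^-4*0.158 = 1.1945983×10^-4
Rp = 0.00612 / 1.1945983×10^-4 = 51.2 ohm*cm^2

51.2 ohm*cm^2


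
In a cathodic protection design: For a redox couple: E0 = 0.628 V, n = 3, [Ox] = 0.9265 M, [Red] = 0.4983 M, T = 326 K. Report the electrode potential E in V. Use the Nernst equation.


Apply the Nernst equation: E = E0 + (RT/nF)*ln([Ox]/[Red])
Step 1: RT/nF = 8.314*326/(3*96485) = 0.00936368 V
Step 2: [Ox]/[Red] = 0.9265/0.4983 = 1.859322
Step 3: ln(1.859322) = 0.620212
Step 4: correction = 0.00936368 * 0.620212 = 0.0058 V
E = 0.628 + 0.0058 = 0.6338 V

0.6338 V


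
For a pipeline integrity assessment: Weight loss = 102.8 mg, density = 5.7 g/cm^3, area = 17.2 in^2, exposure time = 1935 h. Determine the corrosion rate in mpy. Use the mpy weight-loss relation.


Apply the mpy weight-loss relation: CR = 534 * W / (D * A * T)
Numerator: 534 * 102.8 = 54895.2
Denominator: 5.7 * 17.2 * 1935 = 189707.4
CR = 54895.2 / 189707.4 = 0.2894 mpy

0.2894 mpy


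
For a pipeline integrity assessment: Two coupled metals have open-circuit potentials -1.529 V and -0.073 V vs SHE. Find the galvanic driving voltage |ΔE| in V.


Driving voltage is the absolute potential difference.
|ΔE| = |-1.529 − (-0.073)| = 1.456 V

1.456 V


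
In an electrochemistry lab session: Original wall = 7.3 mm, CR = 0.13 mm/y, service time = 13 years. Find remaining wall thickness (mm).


Remaining wall = original − CR × time
t = 7.3 − 0.13*13 = 7.3 − 1.69 = 5.61 mm

5.61 mm


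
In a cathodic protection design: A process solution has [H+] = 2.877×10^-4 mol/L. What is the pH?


pH = −log10[H+]
pH = −log10(2.877×10^-4) = 3.54

3.54


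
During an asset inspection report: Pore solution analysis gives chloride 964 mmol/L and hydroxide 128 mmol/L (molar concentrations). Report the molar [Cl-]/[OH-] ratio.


Threshold parameter = [Cl-] / [OH-] (molar basis; both in mmol/L, so units cancel)
Ratio = 964 / 128 = 7.53

7.53


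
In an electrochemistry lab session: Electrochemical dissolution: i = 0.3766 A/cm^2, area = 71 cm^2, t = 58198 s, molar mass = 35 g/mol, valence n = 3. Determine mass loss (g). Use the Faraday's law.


Apply Faraday's law: m = i*A*t*M / (n*F)
Total charge passed Q = i*A*t = 0.3766*71*58198 = 1556133.0428 C
m = Q*M/(n*F) = 1556133.0428*35/(3*96485) = 188.163 g

188.163 g


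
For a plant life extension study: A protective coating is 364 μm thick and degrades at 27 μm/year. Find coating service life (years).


Service life = thickness / degradation rate
Life = 364 / 27 = 13.5 years

13.5 years


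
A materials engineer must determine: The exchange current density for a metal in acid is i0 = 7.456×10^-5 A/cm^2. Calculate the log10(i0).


i0 = 7.456×10^-5 A/cm^2
log10(i0) = -4.127

-4.127


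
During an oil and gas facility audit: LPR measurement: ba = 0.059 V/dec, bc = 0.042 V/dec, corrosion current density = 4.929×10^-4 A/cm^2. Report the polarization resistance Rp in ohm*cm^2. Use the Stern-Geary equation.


Apply the Stern-Geary equation: Rp = ba*bc / (2.303*icorr*(ba+bc))
ba*bc = 0.059*0.042 = 0.002478
ba+bc = 0.101; 2.303*icorr*(ba+bc) = 2.303*4.929×10^-4*0.101 = 1.1465002×10^-4
Rp = 0.002478 / 1.1465002×10^-4 = 21.6 ohm*cm^2

21.6 ohm*cm^2


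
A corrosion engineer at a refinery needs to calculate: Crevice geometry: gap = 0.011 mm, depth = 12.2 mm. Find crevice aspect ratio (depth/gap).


Aspect ratio = depth / gap
Ratio = 12.2 / 0.011 = 1109.1

1109.1


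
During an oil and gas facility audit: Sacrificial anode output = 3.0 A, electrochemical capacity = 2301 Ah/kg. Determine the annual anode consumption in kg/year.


Annual consumption = current * hours per year / capacity
Rate = 3.0 * 8760 / 2301 = 11.4 kg/year

11.4 kg/year


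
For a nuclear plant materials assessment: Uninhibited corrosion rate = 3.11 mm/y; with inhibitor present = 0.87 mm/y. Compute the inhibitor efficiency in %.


Apply the inhibitor-efficiency definition: IE = (CR_blank − CR_inh)/CR_blank × 100
IE = (3.11 − 0.87) / 3.11 × 100
IE = 2.24 / 3.11 × 100 = 72.0 %

72.0 %


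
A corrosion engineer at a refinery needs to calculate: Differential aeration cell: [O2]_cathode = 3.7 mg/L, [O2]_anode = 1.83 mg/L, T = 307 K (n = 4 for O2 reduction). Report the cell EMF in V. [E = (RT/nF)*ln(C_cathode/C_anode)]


Apply the Nernst concentration-cell relation: E = (RT/nF)*ln(C_cathode/C_anode)
RT/nF = 8.314*307/(4*96485) = 0.00661346 V
ln(3.7/1.83) = 0.70402
E = 0.00661346 * 0.70402 = 0.00466 V

0.00466 V


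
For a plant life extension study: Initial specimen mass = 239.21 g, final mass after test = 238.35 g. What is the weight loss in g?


Weight loss = initial − final
WL = 239.21 − 238.35 = 0.86 g

0.86 g


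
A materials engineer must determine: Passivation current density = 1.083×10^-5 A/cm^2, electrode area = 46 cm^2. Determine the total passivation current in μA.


I = i_pass * A, then convert A → μA (×10^6)
I = 1.083×10^-5 * 46 * 10^6 = 498.18 μA

498.18 μA


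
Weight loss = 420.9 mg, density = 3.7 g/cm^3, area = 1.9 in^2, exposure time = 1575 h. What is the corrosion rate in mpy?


Apply the mpy weight-loss relation: CR = 534 * W / (D * A * T)
Numerator: 534 * 420.9 = 224760.6
Denominator: 3.7 * 1.9 * 1575 = 11072.25
CR = 224760.6 / 11072.25 = 20.29945 mpy

20.29945 mpy


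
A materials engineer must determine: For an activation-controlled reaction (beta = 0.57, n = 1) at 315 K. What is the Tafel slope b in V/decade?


Apply the Tafel slope relation: b = 2.303*R*T/(beta*n*F)
Numerator: 2.303 * 8.314 * 315 = 6031.35
Denominator: 0.57 * 1 * 96485 = 54996.45
b = 6031.35 / 54996.45 = 0.1097 V/decade

0.1097 V/decade


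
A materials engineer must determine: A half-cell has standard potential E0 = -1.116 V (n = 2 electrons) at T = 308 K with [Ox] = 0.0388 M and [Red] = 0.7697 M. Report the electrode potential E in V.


Apply the Nernst equation: E = E0 + (RT/nF)*ln([Ox]/[Red])
Step 1: RT/nF = 8.314*308/(2*96485) = 0.01327 V
Step 2: [Ox]/[Red] = 0.0388/0.7697 = 0.050409
Step 3: ln(0.050409) = -2.987586
Step 4: correction = 0.01327 * -2.987586 = -0.04 V
E = -1.116 + -0.04 = -1.156 V

-1.156 V


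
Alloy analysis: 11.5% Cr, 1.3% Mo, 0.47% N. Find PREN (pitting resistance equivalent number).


Apply the PREN formula: PREN = Cr + 3.3*Mo + 16*N
PREN = 11.5 + 3.3*1.3 + 16*0.47
PREN = 11.5 + 4.29 + 7.52 = 23.31

23.31


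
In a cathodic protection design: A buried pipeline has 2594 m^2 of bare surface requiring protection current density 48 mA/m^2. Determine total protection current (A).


I = area * current density, then convert mA → A (÷1000)
I = 2594 * 48 / 1000 = 124.51 A

124.51 A


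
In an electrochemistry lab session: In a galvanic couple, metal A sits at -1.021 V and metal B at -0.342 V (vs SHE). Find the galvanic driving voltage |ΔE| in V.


Driving voltage is the absolute potential difference.
|ΔE| = |-1.021 − (-0.342)| = 0.679 V

0.679 V


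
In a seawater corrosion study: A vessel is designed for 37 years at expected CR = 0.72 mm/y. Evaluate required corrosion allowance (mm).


Corrosion allowance = CR × design life
CA = 0.72 * 37 = 26.64 mm

26.64 mm


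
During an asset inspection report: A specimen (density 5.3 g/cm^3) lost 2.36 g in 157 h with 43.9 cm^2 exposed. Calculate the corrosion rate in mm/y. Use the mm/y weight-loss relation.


Apply the mm/y weight-loss relation: CR = 87600 * W / (D * A * T)
Numerator: 87600 * 2.36 = 206736.0
Denominator: 5.3 * 43.9 * 157 = 36529.19
CR = 206736.0 / 36529.19 = 5.6595 mm/y

5.6595 mm/y


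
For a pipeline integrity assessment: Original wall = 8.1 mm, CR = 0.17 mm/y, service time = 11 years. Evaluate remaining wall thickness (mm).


Remaining wall = original − CR × time
t = 8.1 − 0.17*11 = 8.1 − 1.87 = 6.23 mm

6.23 mm


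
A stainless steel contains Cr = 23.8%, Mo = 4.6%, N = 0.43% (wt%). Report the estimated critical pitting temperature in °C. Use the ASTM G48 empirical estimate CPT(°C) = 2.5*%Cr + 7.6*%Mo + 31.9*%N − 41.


Apply the ASTM G48 empirical CPT estimate: CPT(°C) = 2.5*%Cr + 7.6*%Mo + 31.9*%N − 41
2.5*23.8 = 59.5; 7.6*4.6 = 34.96; 31.9*0.43 = 13.717
CPT = 59.5 + 34.96 + 13.717 − 41 = 67.177 °C
Rounded to 0.1 °C: CPT ≈ 67.2 °C

67.2 °C


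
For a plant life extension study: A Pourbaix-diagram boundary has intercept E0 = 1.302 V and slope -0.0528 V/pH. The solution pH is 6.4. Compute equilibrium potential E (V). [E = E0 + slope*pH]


Apply the Pourbaix line equation: E = E0 + slope*pH
E = 1.302 + (-0.0528)*6.4 = 1.302 + (-0.33792) = 0.96408 V
Rounded to 3 decimal places: E = 0.964 V

0.964 V


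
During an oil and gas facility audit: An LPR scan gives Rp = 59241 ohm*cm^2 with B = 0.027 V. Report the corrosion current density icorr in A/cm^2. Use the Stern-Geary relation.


Apply the Stern-Geary relation: icorr = B / Rp
icorr = 0.027 / 59241 = 4.558×10^-7 A/cm^2

4.558×10^-7 A/cm^2


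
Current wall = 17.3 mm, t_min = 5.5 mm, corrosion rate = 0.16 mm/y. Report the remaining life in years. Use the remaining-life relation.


Apply the remaining-life relation: RL = (t_current − t_min) / CR
RL = (17.3 − 5.5) / 0.16 = 11.8 / 0.16 = 73.8 years

73.8 years


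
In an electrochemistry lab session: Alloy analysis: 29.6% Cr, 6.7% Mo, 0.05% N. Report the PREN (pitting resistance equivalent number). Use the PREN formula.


Apply the PREN formula: PREN = Cr + 3.3*Mo + 16*N
PREN = 29.6 + 3.3*6.7 + 16*0.05
PREN = 29.6 + 22.11 + 0.8 = 52.51

52.51


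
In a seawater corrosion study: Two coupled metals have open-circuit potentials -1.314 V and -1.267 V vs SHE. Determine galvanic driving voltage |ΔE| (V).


Driving voltage is the absolute potential difference.
|ΔE| = |-1.314 − (-1.267)| = 0.047 V

0.047 V


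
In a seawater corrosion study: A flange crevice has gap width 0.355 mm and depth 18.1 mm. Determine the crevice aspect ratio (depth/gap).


Aspect ratio = depth / gap
Ratio = 18.1 / 0.355 = 51.0

51.0


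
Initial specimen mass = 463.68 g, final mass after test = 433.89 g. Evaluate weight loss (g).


Weight loss = initial − final
WL = 463.68 − 433.89 = 29.79 g

29.79 g


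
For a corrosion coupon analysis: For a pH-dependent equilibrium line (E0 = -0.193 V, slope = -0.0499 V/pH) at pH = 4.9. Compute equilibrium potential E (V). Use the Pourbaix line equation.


Apply the Pourbaix line equation: E = E0 + slope*pH
E = -0.193 + (-0.0499)*4.9 = -0.193 + (-0.24451) = -0.43751 V
Rounded to 4 decimal places: E = -0.4375 V

-0.4375 V


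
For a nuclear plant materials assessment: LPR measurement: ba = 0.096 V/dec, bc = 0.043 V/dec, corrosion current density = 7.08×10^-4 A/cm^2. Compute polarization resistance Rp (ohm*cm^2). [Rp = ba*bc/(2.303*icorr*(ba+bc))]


Apply the Stern-Geary equation: Rp = ba*bc / (2.303*icorr*(ba+bc))
ba*bc = 0.096*0.043 = 0.004128
ba+bc = 0.139; 2.303*icorr*(ba+bc) = 2.303*7.08×10^-4*0.139 = 2.2664284×10^-4
Rp = 0.004128 / 2.2664284×10^-4 = 18.2 ohm*cm^2

18.2 ohm*cm^2


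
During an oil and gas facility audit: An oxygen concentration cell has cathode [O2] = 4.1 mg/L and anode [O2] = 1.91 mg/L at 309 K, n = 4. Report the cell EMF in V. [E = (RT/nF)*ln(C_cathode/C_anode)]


Apply the Nernst concentration-cell relation: E = (RT/nF)*ln(C_cathode/C_anode)
RT/nF = 8.314*309/(4*96485) = 0.00665654 V
ln(4.1/1.91) = 0.76388
E = 0.00665654 * 0.76388 = 0.00508 V

0.00508 V


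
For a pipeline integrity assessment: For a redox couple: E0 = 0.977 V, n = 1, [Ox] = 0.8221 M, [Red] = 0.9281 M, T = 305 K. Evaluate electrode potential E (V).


Apply the Nernst equation: E = E0 + (RT/nF)*ln([Ox]/[Red])
Step 1: RT/nF = 8.314*305/(1*96485) = 0.02628149 V
Step 2: [Ox]/[Red] = 0.8221/0.9281 = 0.885788
Step 3: ln(0.885788) = -0.121278
Step 4: correction = 0.02628149 * -0.121278 = -0.003 V
E = 0.977 + -0.003 = 0.974 V

0.974 V


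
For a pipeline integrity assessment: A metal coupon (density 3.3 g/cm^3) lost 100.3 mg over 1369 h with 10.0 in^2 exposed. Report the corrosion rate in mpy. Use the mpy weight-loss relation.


Apply the mpy weight-loss relation: CR = 534 * W / (D * A * T)
Numerator: 534 * 100.3 = 53560.2
Denominator: 3.3 * 10.0 * 1369 = 45177.0
CR = 53560.2 / 45177.0 = 1.18556 mpy

1.18556 mpy


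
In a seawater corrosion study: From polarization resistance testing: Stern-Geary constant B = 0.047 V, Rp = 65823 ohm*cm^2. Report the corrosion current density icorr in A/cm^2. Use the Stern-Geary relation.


Apply the Stern-Geary relation: icorr = B / Rp
icorr = 0.047 / 65823 = 7.14×10^-7 A/cm^2

7.14×10^-7 A/cm^2


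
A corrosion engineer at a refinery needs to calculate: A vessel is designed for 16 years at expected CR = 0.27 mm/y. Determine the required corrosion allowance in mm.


Corrosion allowance = CR × design life
CA = 0.27 * 16 = 4.32 mm

4.32 mm


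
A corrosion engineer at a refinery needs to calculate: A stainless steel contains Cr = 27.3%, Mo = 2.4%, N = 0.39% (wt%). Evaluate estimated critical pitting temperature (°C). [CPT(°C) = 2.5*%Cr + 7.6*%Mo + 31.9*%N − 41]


Apply the ASTM G48 empirical CPT estimate: CPT(°C) = 2.5*%Cr + 7.6*%Mo + 31.9*%N − 41
2.5*27.3 = 68.25; 7.6*2.4 = 18.24; 31.9*0.39 = 12.441
CPT = 68.25 + 18.24 + 12.441 − 41 = 57.931 °C
Rounded to 0.1 °C: CPT ≈ 57.9 °C

57.9 °C


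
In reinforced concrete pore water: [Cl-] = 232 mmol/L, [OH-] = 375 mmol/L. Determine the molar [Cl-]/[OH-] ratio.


Threshold parameter = [Cl-] / [OH-] (molar basis; both in mmol/L, so units cancel)
Ratio = 232 / 375 = 0.62

0.62


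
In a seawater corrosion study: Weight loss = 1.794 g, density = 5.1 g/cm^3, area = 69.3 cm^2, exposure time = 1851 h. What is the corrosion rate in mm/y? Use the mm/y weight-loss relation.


Apply the mm/y weight-loss relation: CR = 87600 * W / (D * A * T)
Numerator: 87600 * 1.794 = 157154.4
Denominator: 5.1 * 69.3 * 1851 = 654198.93
CR = 157154.4 / 654198.93 = 0.240224 mm/y

0.240224 mm/y


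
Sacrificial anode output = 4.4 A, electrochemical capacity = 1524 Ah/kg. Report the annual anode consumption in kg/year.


Annual consumption = current * hours per year / capacity
Rate = 4.4 * 8760 / 1524 = 25.3 kg/year

25.3 kg/year


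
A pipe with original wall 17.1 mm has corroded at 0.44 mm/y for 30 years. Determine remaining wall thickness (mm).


Remaining wall = original − CR × time
t = 17.1 − 0.44*30 = 17.1 − 13.2 = 3.9 mm

3.9 mm


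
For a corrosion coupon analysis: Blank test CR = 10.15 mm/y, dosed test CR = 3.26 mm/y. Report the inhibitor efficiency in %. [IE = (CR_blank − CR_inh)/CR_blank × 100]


Apply the inhibitor-efficiency definition: IE = (CR_blank − CR_inh)/CR_blank × 100
IE = (10.15 − 3.26) / 10.15 × 100
IE = 6.89 / 10.15 × 100 = 67.9 %

67.9 %


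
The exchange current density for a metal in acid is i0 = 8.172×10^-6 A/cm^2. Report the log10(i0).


i0 = 8.172×10^-6 A/cm^2
log10(i0) = -5.088

-5.088


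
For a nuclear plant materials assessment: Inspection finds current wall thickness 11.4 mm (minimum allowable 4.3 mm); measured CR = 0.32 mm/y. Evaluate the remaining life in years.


Apply the remaining-life relation: RL = (t_current − t_min) / CR
RL = (11.4 − 4.3) / 0.32 = 7.1 / 0.32 = 22.2 years

22.2 years


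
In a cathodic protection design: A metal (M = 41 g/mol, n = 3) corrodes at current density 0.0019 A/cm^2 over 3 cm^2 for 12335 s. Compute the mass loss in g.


Apply Faraday's law: m = i*A*t*M / (n*F)
Total charge passed Q = i*A*t = 0.0019*3*12335 = 70.3095 C
m = Q*M/(n*F) = 70.3095*41/(3*96485) = 0.01 g

0.01 g
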